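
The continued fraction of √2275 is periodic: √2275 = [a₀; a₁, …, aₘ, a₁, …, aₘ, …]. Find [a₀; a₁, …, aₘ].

[47; 1, 2, 3, 2, 1, 94]

a₀ = ⌊√2275⌋ = 47.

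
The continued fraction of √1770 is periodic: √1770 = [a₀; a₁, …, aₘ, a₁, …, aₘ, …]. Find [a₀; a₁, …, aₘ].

[42; 14, 84]

a₀ = ⌊√1770⌋ = 42.
With m₀=0, d₀=1 and mₖ₊₁ = dₖaₖ − mₖ, dₖ₊₁ = (n − mₖ₊₁²)/dₖ, aₖ₊₁ = ⌊(a₀+mₖ₊₁)/dₖ₊₁⌋:
  k=1: m=42, d=6, a=14
  k=2: m=42, d=1, a=84
d=1 and a=2a₀=84 at k=2, so the next step gives (m, d) = (42, 6) again — its k=1 value — and the period has length 2.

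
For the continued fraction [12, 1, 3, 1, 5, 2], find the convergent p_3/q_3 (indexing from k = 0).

Using pₖ = aₖpₖ₋₁ + pₖ₋₂, qₖ = aₖqₖ₋₁ + qₖ₋₂ (with p₋₁=1, p₋₂=0, q₋₁=0, q₋₂=1):
  k=0: a=12, p=12, q=1
  k=1: a=1, p=13, q=1
  k=2: a=3, p=51, q=4
  k=3: a=1, p=64, q=5

64/5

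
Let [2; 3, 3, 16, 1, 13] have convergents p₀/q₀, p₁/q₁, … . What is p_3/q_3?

Using pₖ = aₖpₖ₋₁ + pₖ₋₂, qₖ = aₖqₖ₋₁ + qₖ₋₂ (with p₋₁=1, p₋₂=0, q₋₁=0, q₋₂=1):
  k=0: a=2, p=2, q=1
  k=1: a=3, p=7, q=3
  k=2: a=3, p=23, q=10
  k=3: a=16, p=375, q=163

375/163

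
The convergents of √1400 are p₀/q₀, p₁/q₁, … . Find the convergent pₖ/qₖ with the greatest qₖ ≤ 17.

√1400 = [37; 2, 2, 2, 74, …] (period length 4).
Convergents:
  p_0/q_0 = 37/1
  p_1/q_1 = 75/2
  p_2/q_2 = 187/5
  p_3/q_3 = 449/12
  p_4/q_4 = 33413/893
q_3 = 12 ≤ 17 < 893 = q_4, so the answer is 449/12.

449/12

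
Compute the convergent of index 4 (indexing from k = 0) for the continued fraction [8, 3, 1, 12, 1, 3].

454/55

Using pₖ = aₖpₖ₋₁ + pₖ₋₂, qₖ = aₖqₖ₋₁ + qₖ₋₂ (with p₋₁=1, p₋₂=0, q₋₁=0, q₋₂=1):
  k=0: a=8, p=8, q=1
  k=1: a=3, p=25, q=3
  k=2: a=1, p=33, q=4
  k=3: a=12, p=421, q=51
  k=4: a=1, p=454, q=55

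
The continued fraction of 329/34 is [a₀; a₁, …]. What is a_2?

329 = 9·34 + 23   →  a_0 = 9
34 = 1·23 + 11   →  a_1 = 1
23 = 2·11 + 1   →  a_2 = 2

2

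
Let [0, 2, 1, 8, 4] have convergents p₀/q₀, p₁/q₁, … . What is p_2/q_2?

Using pₖ = aₖpₖ₋₁ + pₖ₋₂, qₖ = aₖqₖ₋₁ + qₖ₋₂ (with p₋₁=1, p₋₂=0, q₋₁=0, q₋₂=1):
  k=0: a=0, p=0, q=1
  k=1: a=2, p=1, q=2
  k=2: a=1, p=1, q=3

1/3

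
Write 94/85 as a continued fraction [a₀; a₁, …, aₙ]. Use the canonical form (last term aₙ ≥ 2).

[1; 9, 2, 4]

94 = 1·85 + 9
85 = 9·9 + 4
9 = 2·4 + 1
4 = 4·1 + 0  (stop)
So 94/85 = [1; 9, 2, 4].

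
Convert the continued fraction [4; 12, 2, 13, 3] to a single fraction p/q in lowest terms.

Fold from the inside: start with 3/1.
  13 + 1/3 = 40/3
  2 + 3/40 = 83/40
  12 + 40/83 = 1036/83
  4 + 83/1036 = 4227/1036

4227/1036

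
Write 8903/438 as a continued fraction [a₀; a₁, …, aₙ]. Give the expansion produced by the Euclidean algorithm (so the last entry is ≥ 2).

[20; 3, 15, 1, 8]

8903 = 20·438 + 143
438 = 3·143 + 9
143 = 15·9 + 8
9 = 1·8 + 1
8 = 8·1 + 0  (stop)
So 8903/438 = [20; 3, 15, 1, 8].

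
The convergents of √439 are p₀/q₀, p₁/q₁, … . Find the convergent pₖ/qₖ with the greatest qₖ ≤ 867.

18019/860

√439 = [20; 1, 19, 1, 40, …] (period length 4).
Convergents:
  p_0/q_0 = 20/1
  p_1/q_1 = 21/1
  p_2/q_2 = 419/20
  p_3/q_3 = 440/21
  p_4/q_4 = 18019/860
  p_5/q_5 = 18459/881
q_4 = 860 ≤ 867 < 881 = q_5, so the answer is 18019/860.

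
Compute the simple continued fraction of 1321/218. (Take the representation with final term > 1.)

1321 = 6*218 + 13
218 = 16*13 + 10
13 = 1*10 + 3
10 = 3*3 + 1
3 = 3*1 + 0  (stop)
So 1321/218 = [6; 16, 1, 3, 3].

[6; 16, 1, 3, 3]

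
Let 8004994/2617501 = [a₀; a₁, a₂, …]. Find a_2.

6

8004994 = 3·2617501 + 152491   →  a_0 = 3
2617501 = 17·152491 + 25154   →  a_1 = 17
152491 = 6·25154 + 1567   →  a_2 = 6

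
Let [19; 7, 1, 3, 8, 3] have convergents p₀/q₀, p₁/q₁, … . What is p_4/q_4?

4897/256

Using pₖ = aₖpₖ₋₁ + pₖ₋₂, qₖ = aₖqₖ₋₁ + qₖ₋₂ (with p₋₁=1, p₋₂=0, q₋₁=0, q₋₂=1):
  k=0: a=19, p=19, q=1
  k=1: a=7, p=134, q=7
  k=2: a=1, p=153, q=8
  k=3: a=3, p=593, q=31
  k=4: a=8, p=4897, q=256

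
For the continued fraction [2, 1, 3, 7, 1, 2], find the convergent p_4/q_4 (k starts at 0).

Using pₖ = aₖpₖ₋₁ + pₖ₋₂, qₖ = aₖqₖ₋₁ + qₖ₋₂ (with p₋₁=1, p₋₂=0, q₋₁=0, q₋₂=1):
  k=0: a=2, p=2, q=1
  k=1: a=1, p=3, q=1
  k=2: a=3, p=11, q=4
  k=3: a=7, p=80, q=29
  k=4: a=1, p=91, q=33

91/33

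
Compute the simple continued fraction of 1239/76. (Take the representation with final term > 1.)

1239 = 16×76 + 23
76 = 3×23 + 7
23 = 3×7 + 2
7 = 3×2 + 1
2 = 2×1 + 0  (stop)
So 1239/76 = [16; 3, 3, 3, 2].

[16; 3, 3, 3, 2]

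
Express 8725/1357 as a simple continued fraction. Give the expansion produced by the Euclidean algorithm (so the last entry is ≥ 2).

8725 = 6·1357 + 583
1357 = 2·583 + 191
583 = 3·191 + 10
191 = 19·10 + 1
10 = 10·1 + 0  (stop)
So 8725/1357 = [6; 2, 3, 19, 10].

[6; 2, 3, 19, 10]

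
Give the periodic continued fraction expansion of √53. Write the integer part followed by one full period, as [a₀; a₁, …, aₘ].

[7; 3, 1, 1, 3, 14]

a₀ = ⌊√53⌋ = 7.
With m₀=0, d₀=1 and mₖ₊₁ = dₖaₖ − mₖ, dₖ₊₁ = (n − mₖ₊₁²)/dₖ, aₖ₊₁ = ⌊(a₀+mₖ₊₁)/dₖ₊₁⌋:
  k=1: m=7, d=4, a=3
  k=2: m=5, d=7, a=1
  k=3: m=2, d=7, a=1
  k=4: m=5, d=4, a=3
  k=5: m=7, d=1, a=14
d=1 and a=2a₀=14 at k=5, so the next step gives (m, d) = (7, 4) again — its k=1 value — and the period has length 5.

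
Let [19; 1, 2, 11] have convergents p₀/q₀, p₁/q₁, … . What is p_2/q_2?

Using pₖ = aₖpₖ₋₁ + pₖ₋₂, qₖ = aₖqₖ₋₁ + qₖ₋₂ (with p₋₁=1, p₋₂=0, q₋₁=0, q₋₂=1):
  k=0: a=19, p=19, q=1
  k=1: a=1, p=20, q=1
  k=2: a=2, p=59, q=3

59/3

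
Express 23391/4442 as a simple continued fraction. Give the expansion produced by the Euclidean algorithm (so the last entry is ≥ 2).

[5; 3, 1, 3, 5, 3, 8, 2]

23391 = 5·4442 + 1181
4442 = 3·1181 + 899
1181 = 1·899 + 282
899 = 3·282 + 53
282 = 5·53 + 17
53 = 3·17 + 2
17 = 8·2 + 1
2 = 2·1 + 0  (stop)
So 23391/4442 = [5; 3, 1, 3, 5, 3, 8, 2].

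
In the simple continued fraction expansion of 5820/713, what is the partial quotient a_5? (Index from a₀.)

1

5820 = 8·713 + 116   →  a_0 = 8
713 = 6·116 + 17   →  a_1 = 6
116 = 6·17 + 14   →  a_2 = 6
17 = 1·14 + 3   →  a_3 = 1
14 = 4·3 + 2   →  a_4 = 4
3 = 1·2 + 1   →  a_5 = 1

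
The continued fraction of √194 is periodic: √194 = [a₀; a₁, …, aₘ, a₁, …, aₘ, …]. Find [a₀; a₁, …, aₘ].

[13; 1, 12, 1, 26]

a₀ = ⌊√194⌋ = 13.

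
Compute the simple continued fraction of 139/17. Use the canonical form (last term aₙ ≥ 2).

[8; 5, 1, 2]

139 = 8×17 + 3
17 = 5×3 + 2
3 = 1×2 + 1
2 = 2×1 + 0  (stop)
So 139/17 = [8; 5, 1, 2].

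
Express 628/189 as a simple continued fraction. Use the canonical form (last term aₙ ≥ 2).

628 = 3·189 + 61
189 = 3·61 + 6
61 = 10·6 + 1
6 = 6·1 + 0  (stop)
So 628/189 = [3; 3, 10, 6].

[3; 3, 10, 6]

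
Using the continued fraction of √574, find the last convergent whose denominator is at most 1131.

27001/1127

√574 = [23; 1, 22, 1, 46, …] (period length 4).
Convergents:
  p_0/q_0 = 23/1
  p_1/q_1 = 24/1
  p_2/q_2 = 551/23
  p_3/q_3 = 575/24
  p_4/q_4 = 27001/1127
  p_5/q_5 = 27576/1151
q_4 = 1127 ≤ 1131 < 1151 = q_5, so the answer is 27001/1127.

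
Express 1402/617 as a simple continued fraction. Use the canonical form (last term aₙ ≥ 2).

[2; 3, 1, 2, 18, 3]

1402 = 2×617 + 168
617 = 3×168 + 113
168 = 1×113 + 55
113 = 2×55 + 3
55 = 18×3 + 1
3 = 3×1 + 0  (stop)
So 1402/617 = [2; 3, 1, 2, 18, 3].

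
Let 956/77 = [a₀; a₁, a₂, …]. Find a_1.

2

956 = 12·77 + 32   →  a_0 = 12
77 = 2·32 + 13   →  a_1 = 2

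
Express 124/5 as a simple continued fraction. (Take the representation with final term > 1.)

[24; 1, 4]

124 = 24·5 + 4
5 = 1·4 + 1
4 = 4·1 + 0  (stop)
So 124/5 = [24; 1, 4].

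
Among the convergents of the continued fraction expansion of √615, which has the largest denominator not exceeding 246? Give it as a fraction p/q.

√615 = [24; 1, 3, 1, 48, …] (period length 4).
Convergents:
  p_0/q_0 = 24/1
  p_1/q_1 = 25/1
  p_2/q_2 = 99/4
  p_3/q_3 = 124/5
  p_4/q_4 = 6051/244
  p_5/q_5 = 6175/249
q_4 = 244 ≤ 246 < 249 = q_5, so the answer is 6051/244.

6051/244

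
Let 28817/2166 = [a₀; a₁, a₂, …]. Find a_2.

28817 = 13·2166 + 659   →  a_0 = 13
2166 = 3·659 + 189   →  a_1 = 3
659 = 3·189 + 92   →  a_2 = 3

3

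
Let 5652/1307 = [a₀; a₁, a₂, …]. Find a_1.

3

5652 = 4·1307 + 424   →  a_0 = 4
1307 = 3·424 + 35   →  a_1 = 3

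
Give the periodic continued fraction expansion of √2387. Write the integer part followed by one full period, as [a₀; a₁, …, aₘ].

[48; 1, 5, 1, 96]

a₀ = ⌊√2387⌋ = 48.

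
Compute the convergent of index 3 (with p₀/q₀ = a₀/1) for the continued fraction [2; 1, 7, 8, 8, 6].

187/65

Using pₖ = aₖpₖ₋₁ + pₖ₋₂, qₖ = aₖqₖ₋₁ + qₖ₋₂ (with p₋₁=1, p₋₂=0, q₋₁=0, q₋₂=1):
  k=0: a=2, p=2, q=1
  k=1: a=1, p=3, q=1
  k=2: a=7, p=23, q=8
  k=3: a=8, p=187, q=65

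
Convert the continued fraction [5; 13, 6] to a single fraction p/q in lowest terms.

Fold from the inside: start with 6/1.
  13 + 1/6 = 79/6
  5 + 6/79 = 401/79

401/79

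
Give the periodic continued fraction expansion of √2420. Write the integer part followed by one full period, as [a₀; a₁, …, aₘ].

a₀ = ⌊√2420⌋ = 49.

[49; 5, 5, 1, 18, 1, 5, 5, 98]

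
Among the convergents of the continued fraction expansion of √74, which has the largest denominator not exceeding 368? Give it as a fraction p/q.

2228/259

√74 = [8; 1, 1, 1, 1, 16, …] (period length 5).
Convergents:
  p_0/q_0 = 8/1
  p_1/q_1 = 9/1
  p_2/q_2 = 17/2
  p_3/q_3 = 26/3
  p_4/q_4 = 43/5
  p_5/q_5 = 714/83
  p_6/q_6 = 757/88
  p_7/q_7 = 1471/171
  p_8/q_8 = 2228/259
  p_9/q_9 = 3699/430
q_8 = 259 ≤ 368 < 430 = q_9, so the answer is 2228/259.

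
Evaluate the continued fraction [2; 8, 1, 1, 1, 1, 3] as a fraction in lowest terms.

328/155

Using pₖ = aₖpₖ₋₁ + pₖ₋₂ and qₖ = aₖqₖ₋₁ + qₖ₋₂:
  k=0: a=2, p=2, q=1
  k=1: a=8, p=17, q=8
  k=2: a=1, p=19, q=9
  k=3: a=1, p=36, q=17
  k=4: a=1, p=55, q=26
  k=5: a=1, p=91, q=43
  k=6: a=3, p=328, q=155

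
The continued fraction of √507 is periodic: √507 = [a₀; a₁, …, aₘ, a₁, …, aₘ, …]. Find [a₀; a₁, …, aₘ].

a₀ = ⌊√507⌋ = 22.
With m₀=0, d₀=1 and mₖ₊₁ = dₖaₖ − mₖ, dₖ₊₁ = (n − mₖ₊₁²)/dₖ, aₖ₊₁ = ⌊(a₀+mₖ₊₁)/dₖ₊₁⌋:
  k=1: m=22, d=23, a=1
  k=2: m=1, d=22, a=1
  k=3: m=21, d=3, a=14
  k=4: m=21, d=22, a=1
  k=5: m=1, d=23, a=1
  k=6: m=22, d=1, a=44
d=1 and a=2a₀=44 at k=6, so the next step gives (m, d) = (22, 23) again — its k=1 value — and the period has length 6.

[22; 1, 1, 14, 1, 1, 44]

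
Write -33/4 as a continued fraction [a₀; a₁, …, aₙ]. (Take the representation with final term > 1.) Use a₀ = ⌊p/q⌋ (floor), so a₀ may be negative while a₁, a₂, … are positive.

[-9; 1, 3]

-33 = -9×4 + 3
4 = 1×3 + 1
3 = 3×1 + 0  (stop)
So -33/4 = [-9; 1, 3].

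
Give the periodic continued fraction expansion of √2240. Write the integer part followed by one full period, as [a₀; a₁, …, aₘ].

a₀ = ⌊√2240⌋ = 47.
With m₀=0, d₀=1 and mₖ₊₁ = dₖaₖ − mₖ, dₖ₊₁ = (n − mₖ₊₁²)/dₖ, aₖ₊₁ = ⌊(a₀+mₖ₊₁)/dₖ₊₁⌋:
  k=1: m=47, d=31, a=3
  k=2: m=46, d=4, a=23
  k=3: m=46, d=31, a=3
  k=4: m=47, d=1, a=94
d=1 and a=2a₀=94 at k=4, so the next step gives (m, d) = (47, 31) again — its k=1 value — and the period has length 4.

[47; 3, 23, 3, 94]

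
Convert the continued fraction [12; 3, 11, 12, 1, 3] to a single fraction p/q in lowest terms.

21517/1746

Fold from the inside: start with 3/1.
  1 + 1/3 = 4/3
  12 + 3/4 = 51/4
  11 + 4/51 = 565/51
  3 + 51/565 = 1746/565
  12 + 565/1746 = 21517/1746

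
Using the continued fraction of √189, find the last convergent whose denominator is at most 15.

55/4

√189 = [13; 1, 2, 1, 26, …] (period length 4).
Convergents:
  p_0/q_0 = 13/1
  p_1/q_1 = 14/1
  p_2/q_2 = 41/3
  p_3/q_3 = 55/4
  p_4/q_4 = 1471/107
q_3 = 4 ≤ 15 < 107 = q_4, so the answer is 55/4.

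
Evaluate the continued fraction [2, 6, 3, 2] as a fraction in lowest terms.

95/44

Fold from the inside: start with 2/1.
  3 + 1/2 = 7/2
  6 + 2/7 = 44/7
  2 + 7/44 = 95/44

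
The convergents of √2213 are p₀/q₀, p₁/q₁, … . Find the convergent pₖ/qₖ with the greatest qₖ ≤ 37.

√2213 = [47; 23, 1, 1, 23, 94, …] (period length 5).
Convergents:
  p_0/q_0 = 47/1
  p_1/q_1 = 1082/23
  p_2/q_2 = 1129/24
  p_3/q_3 = 2211/47
q_2 = 24 ≤ 37 < 47 = q_3, so the answer is 1129/24.

1129/24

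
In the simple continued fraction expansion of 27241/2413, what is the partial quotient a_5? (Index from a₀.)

6

27241 = 11·2413 + 698   →  a_0 = 11
2413 = 3·698 + 319   →  a_1 = 3
698 = 2·319 + 60   →  a_2 = 2
319 = 5·60 + 19   →  a_3 = 5
60 = 3·19 + 3   →  a_4 = 3
19 = 6·3 + 1   →  a_5 = 6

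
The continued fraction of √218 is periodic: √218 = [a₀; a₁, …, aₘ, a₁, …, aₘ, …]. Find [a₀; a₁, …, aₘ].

[14; 1, 3, 3, 1, 28]

a₀ = ⌊√218⌋ = 14.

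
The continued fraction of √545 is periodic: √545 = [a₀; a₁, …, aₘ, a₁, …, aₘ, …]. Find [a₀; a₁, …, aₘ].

[23; 2, 1, 8, 1, 2, 46]

a₀ = ⌊√545⌋ = 23.
With m₀=0, d₀=1 and mₖ₊₁ = dₖaₖ − mₖ, dₖ₊₁ = (n − mₖ₊₁²)/dₖ, aₖ₊₁ = ⌊(a₀+mₖ₊₁)/dₖ₊₁⌋:
  k=1: m=23, d=16, a=2
  k=2: m=9, d=29, a=1
  k=3: m=20, d=5, a=8
  k=4: m=20, d=29, a=1
  k=5: m=9, d=16, a=2
  k=6: m=23, d=1, a=46
d=1 and a=2a₀=46 at k=6, so the next step gives (m, d) = (23, 16) again — its k=1 value — and the period has length 6.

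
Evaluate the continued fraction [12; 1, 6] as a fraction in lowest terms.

90/7

Fold from the inside: start with 6/1.
  1 + 1/6 = 7/6
  12 + 6/7 = 90/7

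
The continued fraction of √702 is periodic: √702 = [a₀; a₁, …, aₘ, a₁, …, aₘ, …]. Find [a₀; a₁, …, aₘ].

[26; 2, 52]

a₀ = ⌊√702⌋ = 26.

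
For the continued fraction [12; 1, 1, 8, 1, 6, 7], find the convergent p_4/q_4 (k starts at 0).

238/19

Using pₖ = aₖpₖ₋₁ + pₖ₋₂, qₖ = aₖqₖ₋₁ + qₖ₋₂ (with p₋₁=1, p₋₂=0, q₋₁=0, q₋₂=1):
  k=0: a=12, p=12, q=1
  k=1: a=1, p=13, q=1
  k=2: a=1, p=25, q=2
  k=3: a=8, p=213, q=17
  k=4: a=1, p=238, q=19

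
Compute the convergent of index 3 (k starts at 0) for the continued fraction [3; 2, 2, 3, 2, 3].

58/17

Using pₖ = aₖpₖ₋₁ + pₖ₋₂, qₖ = aₖqₖ₋₁ + qₖ₋₂ (with p₋₁=1, p₋₂=0, q₋₁=0, q₋₂=1):
  k=0: a=3, p=3, q=1
  k=1: a=2, p=7, q=2
  k=2: a=2, p=17, q=5
  k=3: a=3, p=58, q=17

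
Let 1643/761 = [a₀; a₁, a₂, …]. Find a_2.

1643 = 2·761 + 121   →  a_0 = 2
761 = 6·121 + 35   →  a_1 = 6
121 = 3·35 + 16   →  a_2 = 3

3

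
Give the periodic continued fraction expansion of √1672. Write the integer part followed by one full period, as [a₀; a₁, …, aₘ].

[40; 1, 8, 10, 8, 1, 80]

a₀ = ⌊√1672⌋ = 40.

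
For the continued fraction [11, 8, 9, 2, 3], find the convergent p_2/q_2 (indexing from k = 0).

812/73

Using pₖ = aₖpₖ₋₁ + pₖ₋₂, qₖ = aₖqₖ₋₁ + qₖ₋₂ (with p₋₁=1, p₋₂=0, q₋₁=0, q₋₂=1):
  k=0: a=11, p=11, q=1
  k=1: a=8, p=89, q=8
  k=2: a=9, p=812, q=73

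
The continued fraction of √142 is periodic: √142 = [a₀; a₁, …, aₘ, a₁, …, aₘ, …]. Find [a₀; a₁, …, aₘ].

[11; 1, 10, 1, 22]

a₀ = ⌊√142⌋ = 11.
With m₀=0, d₀=1 and mₖ₊₁ = dₖaₖ − mₖ, dₖ₊₁ = (n − mₖ₊₁²)/dₖ, aₖ₊₁ = ⌊(a₀+mₖ₊₁)/dₖ₊₁⌋:
  k=1: m=11, d=21, a=1
  k=2: m=10, d=2, a=10
  k=3: m=10, d=21, a=1
  k=4: m=11, d=1, a=22
d=1 and a=2a₀=22 at k=4, so the next step gives (m, d) = (11, 21) again — its k=1 value — and the period has length 4.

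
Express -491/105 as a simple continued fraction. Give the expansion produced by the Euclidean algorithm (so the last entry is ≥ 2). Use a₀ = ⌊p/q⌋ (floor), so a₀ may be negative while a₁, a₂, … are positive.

-491 = -5*105 + 34
105 = 3*34 + 3
34 = 11*3 + 1
3 = 3*1 + 0  (stop)
So -491/105 = [-5; 3, 11, 3].

[-5; 3, 11, 3]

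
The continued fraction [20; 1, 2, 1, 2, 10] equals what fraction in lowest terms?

Using pₖ = aₖpₖ₋₁ + pₖ₋₂ and qₖ = aₖqₖ₋₁ + qₖ₋₂:
  k=0: a=20, p=20, q=1
  k=1: a=1, p=21, q=1
  k=2: a=2, p=62, q=3
  k=3: a=1, p=83, q=4
  k=4: a=2, p=228, q=11
  k=5: a=10, p=2363, q=114

2363/114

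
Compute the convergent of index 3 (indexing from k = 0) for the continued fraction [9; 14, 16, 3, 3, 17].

6250/689

Using pₖ = aₖpₖ₋₁ + pₖ₋₂, qₖ = aₖqₖ₋₁ + qₖ₋₂ (with p₋₁=1, p₋₂=0, q₋₁=0, q₋₂=1):
  k=0: a=9, p=9, q=1
  k=1: a=14, p=127, q=14
  k=2: a=16, p=2041, q=225
  k=3: a=3, p=6250, q=689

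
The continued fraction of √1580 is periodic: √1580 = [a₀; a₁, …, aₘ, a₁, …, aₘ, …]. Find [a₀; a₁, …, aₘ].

[39; 1, 2, 1, 78]

a₀ = ⌊√1580⌋ = 39.
With m₀=0, d₀=1 and mₖ₊₁ = dₖaₖ − mₖ, dₖ₊₁ = (n − mₖ₊₁²)/dₖ, aₖ₊₁ = ⌊(a₀+mₖ₊₁)/dₖ₊₁⌋:
  k=1: m=39, d=59, a=1
  k=2: m=20, d=20, a=2
  k=3: m=20, d=59, a=1
  k=4: m=39, d=1, a=78
d=1 and a=2a₀=78 at k=4, so the next step gives (m, d) = (39, 59) again — its k=1 value — and the period has length 4.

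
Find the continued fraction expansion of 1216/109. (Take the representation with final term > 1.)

[11; 6, 2, 2, 3]

1216 = 11×109 + 17
109 = 6×17 + 7
17 = 2×7 + 3
7 = 2×3 + 1
3 = 3×1 + 0  (stop)
So 1216/109 = [11; 6, 2, 2, 3].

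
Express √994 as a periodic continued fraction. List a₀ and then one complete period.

[31; 1, 1, 8, 1, 1, 62]

a₀ = ⌊√994⌋ = 31.
With m₀=0, d₀=1 and mₖ₊₁ = dₖaₖ − mₖ, dₖ₊₁ = (n − mₖ₊₁²)/dₖ, aₖ₊₁ = ⌊(a₀+mₖ₊₁)/dₖ₊₁⌋:
  k=1: m=31, d=33, a=1
  k=2: m=2, d=30, a=1
  k=3: m=28, d=7, a=8
  k=4: m=28, d=30, a=1
  k=5: m=2, d=33, a=1
  k=6: m=31, d=1, a=62
d=1 and a=2a₀=62 at k=6, so the next step gives (m, d) = (31, 33) again — its k=1 value — and the period has length 6.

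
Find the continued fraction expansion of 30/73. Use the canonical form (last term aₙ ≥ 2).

[0; 2, 2, 3, 4]

30 = 0·73 + 30
73 = 2·30 + 13
30 = 2·13 + 4
13 = 3·4 + 1
4 = 4·1 + 0  (stop)
So 30/73 = [0; 2, 2, 3, 4].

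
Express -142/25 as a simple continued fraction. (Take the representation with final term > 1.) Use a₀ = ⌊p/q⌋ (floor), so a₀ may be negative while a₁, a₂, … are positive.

-142 = -6*25 + 8
25 = 3*8 + 1
8 = 8*1 + 0  (stop)
So -142/25 = [-6; 3, 8].

[-6; 3, 8]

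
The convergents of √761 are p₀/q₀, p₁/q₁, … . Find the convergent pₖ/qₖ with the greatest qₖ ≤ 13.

331/12

√761 = [27; 1, 1, 2, 2, 1, 1, 54, …] (period length 7).
Convergents:
  p_0/q_0 = 27/1
  p_1/q_1 = 28/1
  p_2/q_2 = 55/2
  p_3/q_3 = 138/5
  p_4/q_4 = 331/12
  p_5/q_5 = 469/17
q_4 = 12 ≤ 13 < 17 = q_5, so the answer is 331/12.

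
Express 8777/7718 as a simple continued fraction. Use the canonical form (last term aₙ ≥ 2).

[1; 7, 3, 2, 8, 2, 8]

8777 = 1*7718 + 1059
7718 = 7*1059 + 305
1059 = 3*305 + 144
305 = 2*144 + 17
144 = 8*17 + 8
17 = 2*8 + 1
8 = 8*1 + 0  (stop)
So 8777/7718 = [1; 7, 3, 2, 8, 2, 8].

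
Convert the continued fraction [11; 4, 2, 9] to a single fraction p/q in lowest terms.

954/85

Using pₖ = aₖpₖ₋₁ + pₖ₋₂ and qₖ = aₖqₖ₋₁ + qₖ₋₂:
  k=0: a=11, p=11, q=1
  k=1: a=4, p=45, q=4
  k=2: a=2, p=101, q=9
  k=3: a=9, p=954, q=85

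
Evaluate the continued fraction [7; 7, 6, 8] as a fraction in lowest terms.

2506/351

Fold from the inside: start with 8/1.
  6 + 1/8 = 49/8
  7 + 8/49 = 351/49
  7 + 49/351 = 2506/351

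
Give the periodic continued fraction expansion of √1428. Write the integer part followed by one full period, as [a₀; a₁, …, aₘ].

[37; 1, 3, 1, 2, 1, 3, 1, 74]

a₀ = ⌊√1428⌋ = 37.
With m₀=0, d₀=1 and mₖ₊₁ = dₖaₖ − mₖ, dₖ₊₁ = (n − mₖ₊₁²)/dₖ, aₖ₊₁ = ⌊(a₀+mₖ₊₁)/dₖ₊₁⌋:
  k=1: m=37, d=59, a=1
  k=2: m=22, d=16, a=3
  k=3: m=26, d=47, a=1
  k=4: m=21, d=21, a=2
  k=5: m=21, d=47, a=1
  k=6: m=26, d=16, a=3
  k=7: m=22, d=59, a=1
  k=8: m=37, d=1, a=74
d=1 and a=2a₀=74 at k=8, so the next step gives (m, d) = (37, 59) again — its k=1 value — and the period has length 8.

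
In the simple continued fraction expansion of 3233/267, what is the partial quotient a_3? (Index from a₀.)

3233 = 12·267 + 29   →  a_0 = 12
267 = 9·29 + 6   →  a_1 = 9
29 = 4·6 + 5   →  a_2 = 4
6 = 1·5 + 1   →  a_3 = 1

1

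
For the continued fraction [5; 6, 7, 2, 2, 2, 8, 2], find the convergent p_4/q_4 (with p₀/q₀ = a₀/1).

Using pₖ = aₖpₖ₋₁ + pₖ₋₂, qₖ = aₖqₖ₋₁ + qₖ₋₂ (with p₋₁=1, p₋₂=0, q₋₁=0, q₋₂=1):
  k=0: a=5, p=5, q=1
  k=1: a=6, p=31, q=6
  k=2: a=7, p=222, q=43
  k=3: a=2, p=475, q=92
  k=4: a=2, p=1172, q=227

1172/227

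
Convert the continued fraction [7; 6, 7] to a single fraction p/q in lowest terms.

308/43

Fold from the inside: start with 7/1.
  6 + 1/7 = 43/7
  7 + 7/43 = 308/43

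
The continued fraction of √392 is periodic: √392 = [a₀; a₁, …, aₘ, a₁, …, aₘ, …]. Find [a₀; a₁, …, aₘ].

[19; 1, 3, 1, 38]

a₀ = ⌊√392⌋ = 19.
With m₀=0, d₀=1 and mₖ₊₁ = dₖaₖ − mₖ, dₖ₊₁ = (n − mₖ₊₁²)/dₖ, aₖ₊₁ = ⌊(a₀+mₖ₊₁)/dₖ₊₁⌋:
  k=1: m=19, d=31, a=1
  k=2: m=12, d=8, a=3
  k=3: m=12, d=31, a=1
  k=4: m=19, d=1, a=38
d=1 and a=2a₀=38 at k=4, so the next step gives (m, d) = (19, 31) again — its k=1 value — and the period has length 4.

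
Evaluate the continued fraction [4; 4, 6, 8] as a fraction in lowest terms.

Fold from the inside: start with 8/1.
  6 + 1/8 = 49/8
  4 + 8/49 = 204/49
  4 + 49/204 = 865/204

865/204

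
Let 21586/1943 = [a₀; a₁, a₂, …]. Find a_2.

21586 = 11·1943 + 213   →  a_0 = 11
1943 = 9·213 + 26   →  a_1 = 9
213 = 8·26 + 5   →  a_2 = 8

8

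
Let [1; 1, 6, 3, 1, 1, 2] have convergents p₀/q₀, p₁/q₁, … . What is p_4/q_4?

Using pₖ = aₖpₖ₋₁ + pₖ₋₂, qₖ = aₖqₖ₋₁ + qₖ₋₂ (with p₋₁=1, p₋₂=0, q₋₁=0, q₋₂=1):
  k=0: a=1, p=1, q=1
  k=1: a=1, p=2, q=1
  k=2: a=6, p=13, q=7
  k=3: a=3, p=41, q=22
  k=4: a=1, p=54, q=29

54/29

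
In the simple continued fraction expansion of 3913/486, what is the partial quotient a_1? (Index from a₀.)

3913 = 8·486 + 25   →  a_0 = 8
486 = 19·25 + 11   →  a_1 = 19

19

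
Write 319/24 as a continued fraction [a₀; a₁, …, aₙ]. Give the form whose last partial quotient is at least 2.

[13; 3, 2, 3]

319 = 13*24 + 7
24 = 3*7 + 3
7 = 2*3 + 1
3 = 3*1 + 0  (stop)
So 319/24 = [13; 3, 2, 3].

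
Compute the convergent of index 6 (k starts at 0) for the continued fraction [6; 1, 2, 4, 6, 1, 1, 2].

Using pₖ = aₖpₖ₋₁ + pₖ₋₂, qₖ = aₖqₖ₋₁ + qₖ₋₂ (with p₋₁=1, p₋₂=0, q₋₁=0, q₋₂=1):
  k=0: a=6, p=6, q=1
  k=1: a=1, p=7, q=1
  k=2: a=2, p=20, q=3
  k=3: a=4, p=87, q=13
  k=4: a=6, p=542, q=81
  k=5: a=1, p=629, q=94
  k=6: a=1, p=1171, q=175

1171/175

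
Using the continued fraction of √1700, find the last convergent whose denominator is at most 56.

536/13

√1700 = [41; 4, 3, 20, 3, 4, 82, …] (period length 6).
Convergents:
  p_0/q_0 = 41/1
  p_1/q_1 = 165/4
  p_2/q_2 = 536/13
  p_3/q_3 = 10885/264
q_2 = 13 ≤ 56 < 264 = q_3, so the answer is 536/13.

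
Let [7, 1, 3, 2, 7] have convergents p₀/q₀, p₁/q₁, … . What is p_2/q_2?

Using pₖ = aₖpₖ₋₁ + pₖ₋₂, qₖ = aₖqₖ₋₁ + qₖ₋₂ (with p₋₁=1, p₋₂=0, q₋₁=0, q₋₂=1):
  k=0: a=7, p=7, q=1
  k=1: a=1, p=8, q=1
  k=2: a=3, p=31, q=4

31/4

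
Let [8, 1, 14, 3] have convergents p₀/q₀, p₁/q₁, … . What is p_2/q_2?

Using pₖ = aₖpₖ₋₁ + pₖ₋₂, qₖ = aₖqₖ₋₁ + qₖ₋₂ (with p₋₁=1, p₋₂=0, q₋₁=0, q₋₂=1):
  k=0: a=8, p=8, q=1
  k=1: a=1, p=9, q=1
  k=2: a=14, p=134, q=15

134/15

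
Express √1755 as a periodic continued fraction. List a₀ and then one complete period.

[41; 1, 8, 3, 8, 1, 82]

a₀ = ⌊√1755⌋ = 41.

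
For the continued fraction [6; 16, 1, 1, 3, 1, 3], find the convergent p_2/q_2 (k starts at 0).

Using pₖ = aₖpₖ₋₁ + pₖ₋₂, qₖ = aₖqₖ₋₁ + qₖ₋₂ (with p₋₁=1, p₋₂=0, q₋₁=0, q₋₂=1):
  k=0: a=6, p=6, q=1
  k=1: a=16, p=97, q=16
  k=2: a=1, p=103, q=17

103/17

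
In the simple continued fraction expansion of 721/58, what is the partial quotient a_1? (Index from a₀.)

721 = 12·58 + 25   →  a_0 = 12
58 = 2·25 + 8   →  a_1 = 2

2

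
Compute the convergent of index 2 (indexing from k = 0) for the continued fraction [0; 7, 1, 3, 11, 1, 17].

Using pₖ = aₖpₖ₋₁ + pₖ₋₂, qₖ = aₖqₖ₋₁ + qₖ₋₂ (with p₋₁=1, p₋₂=0, q₋₁=0, q₋₂=1):
  k=0: a=0, p=0, q=1
  k=1: a=7, p=1, q=7
  k=2: a=1, p=1, q=8

1/8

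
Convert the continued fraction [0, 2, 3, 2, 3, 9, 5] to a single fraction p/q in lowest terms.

Using pₖ = aₖpₖ₋₁ + pₖ₋₂ and qₖ = aₖqₖ₋₁ + qₖ₋₂:
  k=0: a=0, p=0, q=1
  k=1: a=2, p=1, q=2
  k=2: a=3, p=3, q=7
  k=3: a=2, p=7, q=16
  k=4: a=3, p=24, q=55
  k=5: a=9, p=223, q=511
  k=6: a=5, p=1139, q=2610

1139/2610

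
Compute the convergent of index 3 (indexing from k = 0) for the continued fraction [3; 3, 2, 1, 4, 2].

33/10

Using pₖ = aₖpₖ₋₁ + pₖ₋₂, qₖ = aₖqₖ₋₁ + qₖ₋₂ (with p₋₁=1, p₋₂=0, q₋₁=0, q₋₂=1):
  k=0: a=3, p=3, q=1
  k=1: a=3, p=10, q=3
  k=2: a=2, p=23, q=7
  k=3: a=1, p=33, q=10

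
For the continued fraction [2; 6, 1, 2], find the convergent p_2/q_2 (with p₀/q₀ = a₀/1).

Using pₖ = aₖpₖ₋₁ + pₖ₋₂, qₖ = aₖqₖ₋₁ + qₖ₋₂ (with p₋₁=1, p₋₂=0, q₋₁=0, q₋₂=1):
  k=0: a=2, p=2, q=1
  k=1: a=6, p=13, q=6
  k=2: a=1, p=15, q=7

15/7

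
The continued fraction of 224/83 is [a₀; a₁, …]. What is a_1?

224 = 2·83 + 58   →  a_0 = 2
83 = 1·58 + 25   →  a_1 = 1

1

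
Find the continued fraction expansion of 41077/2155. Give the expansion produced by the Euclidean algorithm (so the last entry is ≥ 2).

[19; 16, 3, 14, 3]

41077 = 19×2155 + 132
2155 = 16×132 + 43
132 = 3×43 + 3
43 = 14×3 + 1
3 = 3×1 + 0  (stop)
So 41077/2155 = [19; 16, 3, 14, 3].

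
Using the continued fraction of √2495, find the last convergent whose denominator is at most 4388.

√2495 = [49; 1, 18, 1, 98, …] (period length 4).
Convergents:
  p_0/q_0 = 49/1
  p_1/q_1 = 50/1
  p_2/q_2 = 949/19
  p_3/q_3 = 999/20
  p_4/q_4 = 98851/1979
  p_5/q_5 = 99850/1999
  p_6/q_6 = 1896151/37961
q_5 = 1999 ≤ 4388 < 37961 = q_6, so the answer is 99850/1999.

99850/1999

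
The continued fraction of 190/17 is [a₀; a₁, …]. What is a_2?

190 = 11·17 + 3   →  a_0 = 11
17 = 5·3 + 2   →  a_1 = 5
3 = 1·2 + 1   →  a_2 = 1

1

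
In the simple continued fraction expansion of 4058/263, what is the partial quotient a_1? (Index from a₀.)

4058 = 15·263 + 113   →  a_0 = 15
263 = 2·113 + 37   →  a_1 = 2

2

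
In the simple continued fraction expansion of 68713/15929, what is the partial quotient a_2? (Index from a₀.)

5

68713 = 4·15929 + 4997   →  a_0 = 4
15929 = 3·4997 + 938   →  a_1 = 3
4997 = 5·938 + 307   →  a_2 = 5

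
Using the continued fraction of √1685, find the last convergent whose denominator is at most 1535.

√1685 = [41; 20, 1, 1, 20, 82, …] (period length 5).
Convergents:
  p_0/q_0 = 41/1
  p_1/q_1 = 821/20
  p_2/q_2 = 862/21
  p_3/q_3 = 1683/41
  p_4/q_4 = 34522/841
  p_5/q_5 = 2832487/69003
q_4 = 841 ≤ 1535 < 69003 = q_5, so the answer is 34522/841.

34522/841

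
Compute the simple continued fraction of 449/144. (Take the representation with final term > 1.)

[3; 8, 2, 8]

449 = 3*144 + 17
144 = 8*17 + 8
17 = 2*8 + 1
8 = 8*1 + 0  (stop)
So 449/144 = [3; 8, 2, 8].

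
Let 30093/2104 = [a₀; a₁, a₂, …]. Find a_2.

30093 = 14·2104 + 637   →  a_0 = 14
2104 = 3·637 + 193   →  a_1 = 3
637 = 3·193 + 58   →  a_2 = 3

3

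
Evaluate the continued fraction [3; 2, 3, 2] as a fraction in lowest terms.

55/16

Using pₖ = aₖpₖ₋₁ + pₖ₋₂ and qₖ = aₖqₖ₋₁ + qₖ₋₂:
  k=0: a=3, p=3, q=1
  k=1: a=2, p=7, q=2
  k=2: a=3, p=24, q=7
  k=3: a=2, p=55, q=16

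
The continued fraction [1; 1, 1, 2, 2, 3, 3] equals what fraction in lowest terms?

Using pₖ = aₖpₖ₋₁ + pₖ₋₂ and qₖ = aₖqₖ₋₁ + qₖ₋₂:
  k=0: a=1, p=1, q=1
  k=1: a=1, p=2, q=1
  k=2: a=1, p=3, q=2
  k=3: a=2, p=8, q=5
  k=4: a=2, p=19, q=12
  k=5: a=3, p=65, q=41
  k=6: a=3, p=214, q=135

214/135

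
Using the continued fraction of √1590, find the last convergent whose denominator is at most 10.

319/8

√1590 = [39; 1, 6, 1, 78, …] (period length 4).
Convergents:
  p_0/q_0 = 39/1
  p_1/q_1 = 40/1
  p_2/q_2 = 279/7
  p_3/q_3 = 319/8
  p_4/q_4 = 25161/631
q_3 = 8 ≤ 10 < 631 = q_4, so the answer is 319/8.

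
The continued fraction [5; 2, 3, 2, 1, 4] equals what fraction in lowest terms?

587/108

Fold from the inside: start with 4/1.
  1 + 1/4 = 5/4
  2 + 4/5 = 14/5
  3 + 5/14 = 47/14
  2 + 14/47 = 108/47
  5 + 47/108 = 587/108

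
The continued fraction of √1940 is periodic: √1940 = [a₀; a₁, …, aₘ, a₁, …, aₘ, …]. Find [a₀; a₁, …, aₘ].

[44; 22, 88]

a₀ = ⌊√1940⌋ = 44.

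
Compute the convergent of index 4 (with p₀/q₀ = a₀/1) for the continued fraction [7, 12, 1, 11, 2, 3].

2286/323

Using pₖ = aₖpₖ₋₁ + pₖ₋₂, qₖ = aₖqₖ₋₁ + qₖ₋₂ (with p₋₁=1, p₋₂=0, q₋₁=0, q₋₂=1):
  k=0: a=7, p=7, q=1
  k=1: a=12, p=85, q=12
  k=2: a=1, p=92, q=13
  k=3: a=11, p=1097, q=155
  k=4: a=2, p=2286, q=323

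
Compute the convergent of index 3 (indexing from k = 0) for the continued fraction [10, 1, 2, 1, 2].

43/4

Using pₖ = aₖpₖ₋₁ + pₖ₋₂, qₖ = aₖqₖ₋₁ + qₖ₋₂ (with p₋₁=1, p₋₂=0, q₋₁=0, q₋₂=1):
  k=0: a=10, p=10, q=1
  k=1: a=1, p=11, q=1
  k=2: a=2, p=32, q=3
  k=3: a=1, p=43, q=4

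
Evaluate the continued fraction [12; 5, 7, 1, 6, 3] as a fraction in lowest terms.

10817/887

Using pₖ = aₖpₖ₋₁ + pₖ₋₂ and qₖ = aₖqₖ₋₁ + qₖ₋₂:
  k=0: a=12, p=12, q=1
  k=1: a=5, p=61, q=5
  k=2: a=7, p=439, q=36
  k=3: a=1, p=500, q=41
  k=4: a=6, p=3439, q=282
  k=5: a=3, p=10817, q=887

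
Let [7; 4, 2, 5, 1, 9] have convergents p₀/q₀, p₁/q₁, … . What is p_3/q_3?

354/49

Using pₖ = aₖpₖ₋₁ + pₖ₋₂, qₖ = aₖqₖ₋₁ + qₖ₋₂ (with p₋₁=1, p₋₂=0, q₋₁=0, q₋₂=1):
  k=0: a=7, p=7, q=1
  k=1: a=4, p=29, q=4
  k=2: a=2, p=65, q=9
  k=3: a=5, p=354, q=49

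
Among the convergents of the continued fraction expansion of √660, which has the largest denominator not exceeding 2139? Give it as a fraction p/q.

√660 = [25; 1, 2, 4, 2, 1, 50, …] (period length 6).
Convergents:
  p_0/q_0 = 25/1
  p_1/q_1 = 26/1
  p_2/q_2 = 77/3
  p_3/q_3 = 334/13
  p_4/q_4 = 745/29
  p_5/q_5 = 1079/42
  p_6/q_6 = 54695/2129
  p_7/q_7 = 55774/2171
q_6 = 2129 ≤ 2139 < 2171 = q_7, so the answer is 54695/2129.

54695/2129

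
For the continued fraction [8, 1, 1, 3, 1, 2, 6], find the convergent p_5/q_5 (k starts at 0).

Using pₖ = aₖpₖ₋₁ + pₖ₋₂, qₖ = aₖqₖ₋₁ + qₖ₋₂ (with p₋₁=1, p₋₂=0, q₋₁=0, q₋₂=1):
  k=0: a=8, p=8, q=1
  k=1: a=1, p=9, q=1
  k=2: a=1, p=17, q=2
  k=3: a=3, p=60, q=7
  k=4: a=1, p=77, q=9
  k=5: a=2, p=214, q=25

214/25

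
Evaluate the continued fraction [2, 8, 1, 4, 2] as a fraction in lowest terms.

205/97

Using pₖ = aₖpₖ₋₁ + pₖ₋₂ and qₖ = aₖqₖ₋₁ + qₖ₋₂:
  k=0: a=2, p=2, q=1
  k=1: a=8, p=17, q=8
  k=2: a=1, p=19, q=9
  k=3: a=4, p=93, q=44
  k=4: a=2, p=205, q=97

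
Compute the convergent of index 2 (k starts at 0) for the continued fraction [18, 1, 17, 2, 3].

Using pₖ = aₖpₖ₋₁ + pₖ₋₂, qₖ = aₖqₖ₋₁ + qₖ₋₂ (with p₋₁=1, p₋₂=0, q₋₁=0, q₋₂=1):
  k=0: a=18, p=18, q=1
  k=1: a=1, p=19, q=1
  k=2: a=17, p=341, q=18

341/18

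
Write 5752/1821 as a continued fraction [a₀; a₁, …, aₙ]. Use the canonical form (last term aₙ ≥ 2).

[3; 6, 3, 3, 9, 3]

5752 = 3·1821 + 289
1821 = 6·289 + 87
289 = 3·87 + 28
87 = 3·28 + 3
28 = 9·3 + 1
3 = 3·1 + 0  (stop)
So 5752/1821 = [3; 6, 3, 3, 9, 3].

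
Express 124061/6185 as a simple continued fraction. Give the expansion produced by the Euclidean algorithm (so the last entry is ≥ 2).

124061 = 20×6185 + 361
6185 = 17×361 + 48
361 = 7×48 + 25
48 = 1×25 + 23
25 = 1×23 + 2
23 = 11×2 + 1
2 = 2×1 + 0  (stop)
So 124061/6185 = [20; 17, 7, 1, 1, 11, 2].

[20; 17, 7, 1, 1, 11, 2]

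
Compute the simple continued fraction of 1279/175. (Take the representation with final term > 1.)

[7; 3, 4, 6, 2]

1279 = 7×175 + 54
175 = 3×54 + 13
54 = 4×13 + 2
13 = 6×2 + 1
2 = 2×1 + 0  (stop)
So 1279/175 = [7; 3, 4, 6, 2].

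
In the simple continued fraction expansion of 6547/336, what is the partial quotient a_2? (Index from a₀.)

6547 = 19·336 + 163   →  a_0 = 19
336 = 2·163 + 10   →  a_1 = 2
163 = 16·10 + 3   →  a_2 = 16

16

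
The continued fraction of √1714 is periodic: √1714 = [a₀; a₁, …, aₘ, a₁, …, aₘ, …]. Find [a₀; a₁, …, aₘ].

[41; 2, 2, 82]

a₀ = ⌊√1714⌋ = 41.
With m₀=0, d₀=1 and mₖ₊₁ = dₖaₖ − mₖ, dₖ₊₁ = (n − mₖ₊₁²)/dₖ, aₖ₊₁ = ⌊(a₀+mₖ₊₁)/dₖ₊₁⌋:
  k=1: m=41, d=33, a=2
  k=2: m=25, d=33, a=2
  k=3: m=41, d=1, a=82
d=1 and a=2a₀=82 at k=3, so the next step gives (m, d) = (41, 33) again — its k=1 value — and the period has length 3.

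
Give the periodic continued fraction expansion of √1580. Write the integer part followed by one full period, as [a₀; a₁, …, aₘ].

a₀ = ⌊√1580⌋ = 39.

[39; 1, 2, 1, 78]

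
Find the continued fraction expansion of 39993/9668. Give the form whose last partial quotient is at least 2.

[4; 7, 3, 7, 3, 1, 6, 2]

39993 = 4×9668 + 1321
9668 = 7×1321 + 421
1321 = 3×421 + 58
421 = 7×58 + 15
58 = 3×15 + 13
15 = 1×13 + 2
13 = 6×2 + 1
2 = 2×1 + 0  (stop)
So 39993/9668 = [4; 7, 3, 7, 3, 1, 6, 2].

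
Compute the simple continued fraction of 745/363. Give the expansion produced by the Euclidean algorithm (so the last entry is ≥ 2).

[2; 19, 9, 2]

745 = 2×363 + 19
363 = 19×19 + 2
19 = 9×2 + 1
2 = 2×1 + 0  (stop)
So 745/363 = [2; 19, 9, 2].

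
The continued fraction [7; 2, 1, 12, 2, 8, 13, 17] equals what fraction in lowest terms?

1101878/150083

Using pₖ = aₖpₖ₋₁ + pₖ₋₂ and qₖ = aₖqₖ₋₁ + qₖ₋₂:
  k=0: a=7, p=7, q=1
  k=1: a=2, p=15, q=2
  k=2: a=1, p=22, q=3
  k=3: a=12, p=279, q=38
  k=4: a=2, p=580, q=79
  k=5: a=8, p=4919, q=670
  k=6: a=13, p=64527, q=8789
  k=7: a=17, p=1101878, q=150083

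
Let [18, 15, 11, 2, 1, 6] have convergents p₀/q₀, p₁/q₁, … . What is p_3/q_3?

6269/347

Using pₖ = aₖpₖ₋₁ + pₖ₋₂, qₖ = aₖqₖ₋₁ + qₖ₋₂ (with p₋₁=1, p₋₂=0, q₋₁=0, q₋₂=1):
  k=0: a=18, p=18, q=1
  k=1: a=15, p=271, q=15
  k=2: a=11, p=2999, q=166
  k=3: a=2, p=6269, q=347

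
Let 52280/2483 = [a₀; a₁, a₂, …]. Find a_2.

52280 = 21·2483 + 137   →  a_0 = 21
2483 = 18·137 + 17   →  a_1 = 18
137 = 8·17 + 1   →  a_2 = 8

8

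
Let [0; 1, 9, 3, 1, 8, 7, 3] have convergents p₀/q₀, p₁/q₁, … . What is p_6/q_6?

2305/2554

Using pₖ = aₖpₖ₋₁ + pₖ₋₂, qₖ = aₖqₖ₋₁ + qₖ₋₂ (with p₋₁=1, p₋₂=0, q₋₁=0, q₋₂=1):
  k=0: a=0, p=0, q=1
  k=1: a=1, p=1, q=1
  k=2: a=9, p=9, q=10
  k=3: a=3, p=28, q=31
  k=4: a=1, p=37, q=41
  k=5: a=8, p=324, q=359
  k=6: a=7, p=2305, q=2554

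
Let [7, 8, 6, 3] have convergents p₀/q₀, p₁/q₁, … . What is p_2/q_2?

349/49

Using pₖ = aₖpₖ₋₁ + pₖ₋₂, qₖ = aₖqₖ₋₁ + qₖ₋₂ (with p₋₁=1, p₋₂=0, q₋₁=0, q₋₂=1):
  k=0: a=7, p=7, q=1
  k=1: a=8, p=57, q=8
  k=2: a=6, p=349, q=49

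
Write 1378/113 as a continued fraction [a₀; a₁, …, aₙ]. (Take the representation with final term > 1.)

[12; 5, 7, 3]

1378 = 12·113 + 22
113 = 5·22 + 3
22 = 7·3 + 1
3 = 3·1 + 0  (stop)
So 1378/113 = [12; 5, 7, 3].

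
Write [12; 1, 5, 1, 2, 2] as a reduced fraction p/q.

Using pₖ = aₖpₖ₋₁ + pₖ₋₂ and qₖ = aₖqₖ₋₁ + qₖ₋₂:
  k=0: a=12, p=12, q=1
  k=1: a=1, p=13, q=1
  k=2: a=5, p=77, q=6
  k=3: a=1, p=90, q=7
  k=4: a=2, p=257, q=20
  k=5: a=2, p=604, q=47

604/47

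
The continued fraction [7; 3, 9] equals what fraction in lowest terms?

205/28

Fold from the inside: start with 9/1.
  3 + 1/9 = 28/9
  7 + 9/28 = 205/28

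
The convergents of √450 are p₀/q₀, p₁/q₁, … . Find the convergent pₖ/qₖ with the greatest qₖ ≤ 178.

√450 = [21; 4, 1, 2, 4, 2, 1, 4, 42, …] (period length 8).
Convergents:
  p_0/q_0 = 21/1
  p_1/q_1 = 85/4
  p_2/q_2 = 106/5
  p_3/q_3 = 297/14
  p_4/q_4 = 1294/61
  p_5/q_5 = 2885/136
  p_6/q_6 = 4179/197
q_5 = 136 ≤ 178 < 197 = q_6, so the answer is 2885/136.

2885/136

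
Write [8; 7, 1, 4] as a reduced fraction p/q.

Using pₖ = aₖpₖ₋₁ + pₖ₋₂ and qₖ = aₖqₖ₋₁ + qₖ₋₂:
  k=0: a=8, p=8, q=1
  k=1: a=7, p=57, q=7
  k=2: a=1, p=65, q=8
  k=3: a=4, p=317, q=39

317/39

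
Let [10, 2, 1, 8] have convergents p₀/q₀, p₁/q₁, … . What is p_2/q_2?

Using pₖ = aₖpₖ₋₁ + pₖ₋₂, qₖ = aₖqₖ₋₁ + qₖ₋₂ (with p₋₁=1, p₋₂=0, q₋₁=0, q₋₂=1):
  k=0: a=10, p=10, q=1
  k=1: a=2, p=21, q=2
  k=2: a=1, p=31, q=3

31/3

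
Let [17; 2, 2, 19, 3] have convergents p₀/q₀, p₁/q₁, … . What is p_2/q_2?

Using pₖ = aₖpₖ₋₁ + pₖ₋₂, qₖ = aₖqₖ₋₁ + qₖ₋₂ (with p₋₁=1, p₋₂=0, q₋₁=0, q₋₂=1):
  k=0: a=17, p=17, q=1
  k=1: a=2, p=35, q=2
  k=2: a=2, p=87, q=5

87/5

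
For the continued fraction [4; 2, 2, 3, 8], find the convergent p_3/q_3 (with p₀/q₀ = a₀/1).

75/17

Using pₖ = aₖpₖ₋₁ + pₖ₋₂, qₖ = aₖqₖ₋₁ + qₖ₋₂ (with p₋₁=1, p₋₂=0, q₋₁=0, q₋₂=1):
  k=0: a=4, p=4, q=1
  k=1: a=2, p=9, q=2
  k=2: a=2, p=22, q=5
  k=3: a=3, p=75, q=17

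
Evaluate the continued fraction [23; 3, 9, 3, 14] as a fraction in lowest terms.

29059/1246

Fold from the inside: start with 14/1.
  3 + 1/14 = 43/14
  9 + 14/43 = 401/43
  3 + 43/401 = 1246/401
  23 + 401/1246 = 29059/1246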